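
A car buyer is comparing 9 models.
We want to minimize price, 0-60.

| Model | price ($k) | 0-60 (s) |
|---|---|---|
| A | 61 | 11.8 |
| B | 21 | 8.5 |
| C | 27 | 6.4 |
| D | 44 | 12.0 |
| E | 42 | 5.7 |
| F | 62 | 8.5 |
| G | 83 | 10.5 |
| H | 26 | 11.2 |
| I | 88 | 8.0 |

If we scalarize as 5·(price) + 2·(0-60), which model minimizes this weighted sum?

B

A: 5·61 + 2·11.8 = 328.6
B: 5·21 + 2·8.5 = 122.0
C: 5·27 + 2·6.4 = 147.8
D: 5·44 + 2·12.0 = 244.0
E: 5·42 + 2·5.7 = 221.4
F: 5·62 + 2·8.5 = 327.0
G: 5·83 + 2·10.5 = 436.0
H: 5·26 + 2·11.2 = 152.4
I: 5·88 + 2·8.0 = 456.0
Lowest: B at 122.0.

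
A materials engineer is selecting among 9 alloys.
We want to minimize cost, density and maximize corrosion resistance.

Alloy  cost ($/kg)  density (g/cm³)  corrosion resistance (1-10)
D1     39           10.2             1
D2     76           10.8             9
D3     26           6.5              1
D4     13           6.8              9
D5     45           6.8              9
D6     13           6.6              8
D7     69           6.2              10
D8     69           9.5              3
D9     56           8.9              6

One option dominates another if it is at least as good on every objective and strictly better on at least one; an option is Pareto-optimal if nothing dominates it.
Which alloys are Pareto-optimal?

D1: dominated by D3 (cost 26≤39, density 6.5≤10.2, corrosion resistance 1≥1).
D2: dominated by D4 (cost 13≤76, density 6.8≤10.8, corrosion resistance 9≥9).
D3: not dominated.
D4: not dominated.
D5: dominated by D4 (cost 13≤45, density 6.8≤6.8, corrosion resistance 9≥9).
D6: not dominated.
D7: not dominated (best density).
D8: dominated by D4 (cost 13≤69, density 6.8≤9.5, corrosion resistance 9≥3).
D9: dominated by D4 (cost 13≤56, density 6.8≤8.9, corrosion resistance 9≥6).

D3, D4, D6, D7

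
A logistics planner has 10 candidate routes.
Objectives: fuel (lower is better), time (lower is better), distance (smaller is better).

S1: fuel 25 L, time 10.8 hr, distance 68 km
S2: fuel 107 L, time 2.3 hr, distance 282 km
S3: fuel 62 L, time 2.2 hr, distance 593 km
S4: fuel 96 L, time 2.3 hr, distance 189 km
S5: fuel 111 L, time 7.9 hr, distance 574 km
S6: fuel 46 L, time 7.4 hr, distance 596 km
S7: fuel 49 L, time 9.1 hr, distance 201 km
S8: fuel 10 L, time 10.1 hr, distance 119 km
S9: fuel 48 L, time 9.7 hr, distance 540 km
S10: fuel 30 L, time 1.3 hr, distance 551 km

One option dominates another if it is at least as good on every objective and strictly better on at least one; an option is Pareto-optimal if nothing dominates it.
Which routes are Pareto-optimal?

S1, S4, S7, S8, S9, S10

S1: not dominated (best distance).
S2: dominated by S4 (fuel 96≤107, time 2.3≤2.3, distance 189≤282).
S3: dominated by S10 (fuel 30≤62, time 1.3≤2.2, distance 551≤593).
S4: not dominated.
S5: dominated by S2 (fuel 107≤111, time 2.3≤7.9, distance 282≤574).
S6: dominated by S10 (fuel 30≤46, time 1.3≤7.4, distance 551≤596).
S7: not dominated.
S8: not dominated (best fuel).
S9: not dominated.
S10: not dominated (best time).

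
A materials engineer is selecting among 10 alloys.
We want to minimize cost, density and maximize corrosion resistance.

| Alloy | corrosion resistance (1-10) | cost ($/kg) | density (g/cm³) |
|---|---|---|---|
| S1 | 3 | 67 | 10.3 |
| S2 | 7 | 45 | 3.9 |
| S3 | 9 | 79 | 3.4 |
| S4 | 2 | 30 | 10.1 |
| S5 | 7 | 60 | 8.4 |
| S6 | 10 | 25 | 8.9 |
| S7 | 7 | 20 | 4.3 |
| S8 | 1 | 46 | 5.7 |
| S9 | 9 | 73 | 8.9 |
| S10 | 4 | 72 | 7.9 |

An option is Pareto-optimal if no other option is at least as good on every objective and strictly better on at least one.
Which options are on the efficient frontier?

S2, S3, S6, S7

S1: dominated by S2 (corrosion resistance 7≥3, cost 45≤67, density 3.9≤10.3).
S2: not dominated.
S3: not dominated (best density).
S4: dominated by S6 (corrosion resistance 10≥2, cost 25≤30, density 8.9≤10.1).
S5: dominated by S2 (corrosion resistance 7≥7, cost 45≤60, density 3.9≤8.4).
S6: not dominated (best corrosion resistance).
S7: not dominated (best cost).
S8: dominated by S2 (corrosion resistance 7≥1, cost 45≤46, density 3.9≤5.7).
S9: dominated by S6 (corrosion resistance 10≥9, cost 25≤73, density 8.9≤8.9).
S10: dominated by S2 (corrosion resistance 7≥4, cost 45≤72, density 3.9≤7.9).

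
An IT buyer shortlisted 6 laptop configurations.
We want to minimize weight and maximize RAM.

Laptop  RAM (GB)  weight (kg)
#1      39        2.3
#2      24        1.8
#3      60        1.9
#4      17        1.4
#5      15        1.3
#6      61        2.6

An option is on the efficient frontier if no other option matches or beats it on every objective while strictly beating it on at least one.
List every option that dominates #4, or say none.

#1: worse on weight (2.3 vs 1.4).
#2: worse on weight (1.8 vs 1.4).
#3: worse on weight (1.9 vs 1.4).
#5: worse on RAM (15 vs 17).
#6: worse on weight (2.6 vs 1.4).
No option dominates #4.

none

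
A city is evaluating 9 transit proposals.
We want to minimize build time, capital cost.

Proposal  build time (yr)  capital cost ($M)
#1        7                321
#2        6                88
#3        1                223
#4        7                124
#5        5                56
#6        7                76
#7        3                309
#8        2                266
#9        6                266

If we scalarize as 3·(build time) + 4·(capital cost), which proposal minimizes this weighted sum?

#5

#1: 3·7 + 4·321 = 1305
#2: 3·6 + 4·88 = 370
#3: 3·1 + 4·223 = 895
#4: 3·7 + 4·124 = 517
#5: 3·5 + 4·56 = 239
#6: 3·7 + 4·76 = 325
#7: 3·3 + 4·309 = 1245
#8: 3·2 + 4·266 = 1070
#9: 3·6 + 4·266 = 1082
Lowest: #5 at 239.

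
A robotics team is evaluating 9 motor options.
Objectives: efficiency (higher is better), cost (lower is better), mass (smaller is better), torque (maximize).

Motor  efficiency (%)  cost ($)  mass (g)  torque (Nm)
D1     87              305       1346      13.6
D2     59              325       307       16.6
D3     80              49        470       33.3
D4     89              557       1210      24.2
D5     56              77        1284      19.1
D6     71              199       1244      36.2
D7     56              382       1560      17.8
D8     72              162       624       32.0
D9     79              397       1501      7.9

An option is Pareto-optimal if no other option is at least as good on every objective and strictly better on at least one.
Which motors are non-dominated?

D1, D2, D3, D4, D6

D1: not dominated.
D2: not dominated (best mass).
D3: not dominated (best cost).
D4: not dominated (best efficiency).
D5: dominated by D3 (efficiency 80≥56, cost 49≤77, mass 470≤1284, torque 33.3≥19.1).
D6: not dominated (best torque).
D7: dominated by D3 (efficiency 80≥56, cost 49≤382, mass 470≤1560, torque 33.3≥17.8).
D8: dominated by D3 (efficiency 80≥72, cost 49≤162, mass 470≤624, torque 33.3≥32.0).
D9: dominated by D1 (efficiency 87≥79, cost 305≤397, mass 1346≤1501, torque 13.6≥7.9).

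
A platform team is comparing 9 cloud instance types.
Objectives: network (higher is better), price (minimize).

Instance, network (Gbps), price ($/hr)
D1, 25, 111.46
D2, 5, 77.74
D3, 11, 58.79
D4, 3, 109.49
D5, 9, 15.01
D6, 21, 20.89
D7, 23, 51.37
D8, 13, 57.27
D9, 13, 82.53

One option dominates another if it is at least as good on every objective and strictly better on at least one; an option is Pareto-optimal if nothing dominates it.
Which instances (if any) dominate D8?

D6, D7

D6: network 21≥13, price 20.89≤57.27 — dominates D8.
D7: network 23≥13, price 51.37≤57.27 — dominates D8.
Others (D1, D2, D3, D4, D5, D9) are each worse than D8 on at least one objective.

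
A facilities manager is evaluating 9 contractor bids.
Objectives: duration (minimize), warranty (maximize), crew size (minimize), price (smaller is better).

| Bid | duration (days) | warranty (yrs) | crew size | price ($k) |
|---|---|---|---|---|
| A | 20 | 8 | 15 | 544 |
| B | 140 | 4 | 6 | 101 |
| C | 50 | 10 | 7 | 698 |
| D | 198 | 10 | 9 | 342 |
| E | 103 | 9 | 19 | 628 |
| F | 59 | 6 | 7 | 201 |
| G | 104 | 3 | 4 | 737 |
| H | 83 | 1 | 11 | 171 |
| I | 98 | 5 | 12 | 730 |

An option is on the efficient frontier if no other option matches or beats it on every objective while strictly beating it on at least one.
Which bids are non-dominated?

A: not dominated (best duration).
B: not dominated (best price).
C: not dominated.
D: not dominated.
E: not dominated.
F: not dominated.
G: not dominated (best crew size).
H: not dominated.
I: dominated by C (duration 50≤98, warranty 10≥5, crew size 7≤12, price 698≤730).

A, B, C, D, E, F, G, H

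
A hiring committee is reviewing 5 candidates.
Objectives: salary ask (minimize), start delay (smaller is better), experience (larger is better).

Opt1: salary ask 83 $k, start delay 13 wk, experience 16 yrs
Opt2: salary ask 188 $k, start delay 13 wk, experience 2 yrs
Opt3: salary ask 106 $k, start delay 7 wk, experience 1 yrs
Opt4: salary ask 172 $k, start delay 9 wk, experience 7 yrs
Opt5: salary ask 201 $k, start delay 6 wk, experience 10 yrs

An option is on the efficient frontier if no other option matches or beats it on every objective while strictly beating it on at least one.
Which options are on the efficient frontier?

Opt1, Opt3, Opt4, Opt5

Opt1: not dominated (best salary ask).
Opt2: dominated by Opt1 (salary ask 83≤188, start delay 13≤13, experience 16≥2).
Opt3: not dominated.
Opt4: not dominated.
Opt5: not dominated (best start delay).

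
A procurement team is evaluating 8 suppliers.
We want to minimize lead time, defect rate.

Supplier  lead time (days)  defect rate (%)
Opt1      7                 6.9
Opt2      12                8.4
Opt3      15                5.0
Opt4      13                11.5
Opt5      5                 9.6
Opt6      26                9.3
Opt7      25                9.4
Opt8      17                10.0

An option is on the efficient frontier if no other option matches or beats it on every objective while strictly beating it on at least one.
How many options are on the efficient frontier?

Opt1: not dominated.
Opt2: dominated by Opt1 (lead time 7≤12, defect rate 6.9≤8.4).
Opt3: not dominated (best defect rate).
Opt4: dominated by Opt1 (lead time 7≤13, defect rate 6.9≤11.5).
Opt5: not dominated (best lead time).
Opt6: dominated by Opt1 (lead time 7≤26, defect rate 6.9≤9.3).
Opt7: dominated by Opt1 (lead time 7≤25, defect rate 6.9≤9.4).
Opt8: dominated by Opt1 (lead time 7≤17, defect rate 6.9≤10.0).
Pareto-optimal: Opt1, Opt3, Opt5 → 3.

3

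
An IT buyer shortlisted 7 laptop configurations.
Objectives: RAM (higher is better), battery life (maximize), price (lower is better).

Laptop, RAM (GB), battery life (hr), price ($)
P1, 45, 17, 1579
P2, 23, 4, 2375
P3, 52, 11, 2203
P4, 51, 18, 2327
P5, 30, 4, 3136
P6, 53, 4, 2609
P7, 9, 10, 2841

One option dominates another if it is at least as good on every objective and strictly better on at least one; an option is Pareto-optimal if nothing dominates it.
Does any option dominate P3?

P1: worse on RAM (45 vs 52).
P2: worse on RAM (23 vs 52).
P4: worse on RAM (51 vs 52).
P5: worse on RAM (30 vs 52).
P6: worse on battery life (4 vs 11).
P7: worse on RAM (9 vs 52).
No option is at least as good as P3 on every objective and strictly better on one.

No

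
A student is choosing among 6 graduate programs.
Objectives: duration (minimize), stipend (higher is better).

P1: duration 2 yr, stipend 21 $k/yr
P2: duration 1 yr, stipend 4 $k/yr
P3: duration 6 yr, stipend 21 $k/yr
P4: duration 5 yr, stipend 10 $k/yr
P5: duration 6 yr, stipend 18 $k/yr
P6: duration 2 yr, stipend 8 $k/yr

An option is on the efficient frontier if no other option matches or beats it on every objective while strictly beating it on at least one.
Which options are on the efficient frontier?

P1: not dominated.
P2: not dominated (best duration).
P3: dominated by P1 (duration 2≤6, stipend 21≥21).
P4: dominated by P1 (duration 2≤5, stipend 21≥10).
P5: dominated by P1 (duration 2≤6, stipend 21≥18).
P6: dominated by P1 (duration 2≤2, stipend 21≥8).

P1, P2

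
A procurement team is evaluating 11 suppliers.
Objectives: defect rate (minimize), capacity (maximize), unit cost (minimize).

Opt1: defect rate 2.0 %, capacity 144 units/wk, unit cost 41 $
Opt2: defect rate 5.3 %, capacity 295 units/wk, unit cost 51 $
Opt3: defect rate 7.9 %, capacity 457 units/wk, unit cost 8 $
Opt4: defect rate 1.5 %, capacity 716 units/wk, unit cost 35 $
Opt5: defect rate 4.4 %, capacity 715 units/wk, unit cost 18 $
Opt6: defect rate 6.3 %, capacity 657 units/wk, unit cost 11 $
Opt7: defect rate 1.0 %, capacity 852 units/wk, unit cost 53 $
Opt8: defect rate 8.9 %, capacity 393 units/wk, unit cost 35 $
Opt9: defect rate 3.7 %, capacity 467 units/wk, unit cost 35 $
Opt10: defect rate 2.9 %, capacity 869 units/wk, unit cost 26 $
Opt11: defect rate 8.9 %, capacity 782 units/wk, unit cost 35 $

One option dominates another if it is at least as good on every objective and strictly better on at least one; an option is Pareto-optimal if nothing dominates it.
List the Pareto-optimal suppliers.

Opt3, Opt4, Opt5, Opt6, Opt7, Opt10

Opt1: dominated by Opt4 (defect rate 1.5≤2.0, capacity 716≥144, unit cost 35≤41).
Opt2: dominated by Opt4 (defect rate 1.5≤5.3, capacity 716≥295, unit cost 35≤51).
Opt3: not dominated (best unit cost).
Opt4: not dominated.
Opt5: not dominated.
Opt6: not dominated.
Opt7: not dominated (best defect rate).
Opt8: dominated by Opt3 (defect rate 7.9≤8.9, capacity 457≥393, unit cost 8≤35).
Opt9: dominated by Opt4 (defect rate 1.5≤3.7, capacity 716≥467, unit cost 35≤35).
Opt10: not dominated (best capacity).
Opt11: dominated by Opt10 (defect rate 2.9≤8.9, capacity 869≥782, unit cost 26≤35).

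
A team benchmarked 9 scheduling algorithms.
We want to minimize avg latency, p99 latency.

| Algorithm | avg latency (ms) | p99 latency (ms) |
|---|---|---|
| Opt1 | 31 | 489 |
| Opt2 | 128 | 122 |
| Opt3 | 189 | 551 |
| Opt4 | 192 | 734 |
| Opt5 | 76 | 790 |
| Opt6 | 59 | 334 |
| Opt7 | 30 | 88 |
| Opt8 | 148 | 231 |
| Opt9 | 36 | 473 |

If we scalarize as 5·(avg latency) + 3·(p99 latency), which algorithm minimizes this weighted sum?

Opt7

Opt1: 5·31 + 3·489 = 1622
Opt2: 5·128 + 3·122 = 1006
Opt3: 5·189 + 3·551 = 2598
Opt4: 5·192 + 3·734 = 3162
Opt5: 5·76 + 3·790 = 2750
Opt6: 5·59 + 3·334 = 1297
Opt7: 5·30 + 3·88 = 414
Opt8: 5·148 + 3·231 = 1433
Opt9: 5·36 + 3·473 = 1599
Lowest: Opt7 at 414.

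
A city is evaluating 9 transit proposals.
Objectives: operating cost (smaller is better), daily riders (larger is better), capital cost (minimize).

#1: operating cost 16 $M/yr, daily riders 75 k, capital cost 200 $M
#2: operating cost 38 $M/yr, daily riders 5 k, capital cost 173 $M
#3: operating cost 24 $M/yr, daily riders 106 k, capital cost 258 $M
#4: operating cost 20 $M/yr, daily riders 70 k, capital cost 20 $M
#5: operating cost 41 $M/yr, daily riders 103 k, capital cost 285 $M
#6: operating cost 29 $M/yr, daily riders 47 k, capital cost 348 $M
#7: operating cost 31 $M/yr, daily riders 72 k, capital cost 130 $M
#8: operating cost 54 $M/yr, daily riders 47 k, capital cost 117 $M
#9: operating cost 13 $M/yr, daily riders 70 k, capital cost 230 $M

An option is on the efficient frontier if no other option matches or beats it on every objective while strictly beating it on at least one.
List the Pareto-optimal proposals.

#1: not dominated.
#2: dominated by #4 (operating cost 20≤38, daily riders 70≥5, capital cost 20≤173).
#3: not dominated (best daily riders).
#4: not dominated (best capital cost).
#5: dominated by #3 (operating cost 24≤41, daily riders 106≥103, capital cost 258≤285).
#6: dominated by #1 (operating cost 16≤29, daily riders 75≥47, capital cost 200≤348).
#7: not dominated.
#8: dominated by #4 (operating cost 20≤54, daily riders 70≥47, capital cost 20≤117).
#9: not dominated (best operating cost).

#1, #3, #4, #7, #9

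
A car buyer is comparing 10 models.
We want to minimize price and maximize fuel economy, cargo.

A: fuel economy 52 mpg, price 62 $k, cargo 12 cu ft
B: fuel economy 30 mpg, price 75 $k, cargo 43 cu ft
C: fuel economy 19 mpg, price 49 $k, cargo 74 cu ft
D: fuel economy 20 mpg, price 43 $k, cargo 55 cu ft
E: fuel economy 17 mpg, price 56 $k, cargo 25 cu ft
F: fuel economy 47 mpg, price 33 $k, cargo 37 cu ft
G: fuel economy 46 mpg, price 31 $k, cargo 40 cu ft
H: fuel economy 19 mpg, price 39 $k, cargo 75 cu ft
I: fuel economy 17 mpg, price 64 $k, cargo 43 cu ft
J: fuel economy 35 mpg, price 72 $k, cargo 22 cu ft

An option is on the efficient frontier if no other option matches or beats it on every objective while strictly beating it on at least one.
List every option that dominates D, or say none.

A: worse on price (62 vs 43).
B: worse on price (75 vs 43).
C: worse on fuel economy (19 vs 20).
E: worse on fuel economy (17 vs 20).
F: worse on cargo (37 vs 55).
G: worse on cargo (40 vs 55).
H: worse on fuel economy (19 vs 20).
I: worse on fuel economy (17 vs 20).
J: worse on price (72 vs 43).
No option dominates D.

none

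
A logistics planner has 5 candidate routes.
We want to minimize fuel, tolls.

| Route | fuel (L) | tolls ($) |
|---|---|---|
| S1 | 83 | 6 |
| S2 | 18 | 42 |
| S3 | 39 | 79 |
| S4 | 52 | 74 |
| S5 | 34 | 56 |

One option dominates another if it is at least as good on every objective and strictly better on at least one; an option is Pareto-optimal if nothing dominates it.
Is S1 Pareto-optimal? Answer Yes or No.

S2: worse on tolls (42 vs 6).
S3: worse on tolls (79 vs 6).
S4: worse on tolls (74 vs 6).
S5: worse on tolls (56 vs 6).
No option is at least as good as S1 on every objective and strictly better on one.

Yes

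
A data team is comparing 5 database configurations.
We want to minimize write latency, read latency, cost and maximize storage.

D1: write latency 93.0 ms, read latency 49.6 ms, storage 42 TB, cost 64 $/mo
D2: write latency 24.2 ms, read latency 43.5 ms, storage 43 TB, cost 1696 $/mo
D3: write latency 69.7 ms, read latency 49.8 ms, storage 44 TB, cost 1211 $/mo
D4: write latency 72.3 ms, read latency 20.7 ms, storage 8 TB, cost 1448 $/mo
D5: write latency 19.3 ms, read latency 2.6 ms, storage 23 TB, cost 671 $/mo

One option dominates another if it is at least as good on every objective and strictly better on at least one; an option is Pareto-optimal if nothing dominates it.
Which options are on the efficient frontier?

D1: not dominated (best cost).
D2: not dominated.
D3: not dominated (best storage).
D4: dominated by D5 (write latency 19.3≤72.3, read latency 2.6≤20.7, storage 23≥8, cost 671≤1448).
D5: not dominated (best write latency).

D1, D2, D3, D5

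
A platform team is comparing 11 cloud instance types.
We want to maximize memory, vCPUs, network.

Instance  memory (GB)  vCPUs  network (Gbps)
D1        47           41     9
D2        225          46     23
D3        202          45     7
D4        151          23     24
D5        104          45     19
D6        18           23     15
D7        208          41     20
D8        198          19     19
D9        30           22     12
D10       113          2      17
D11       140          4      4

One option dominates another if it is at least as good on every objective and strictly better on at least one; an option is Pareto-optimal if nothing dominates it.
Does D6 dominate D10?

No

D6 vs D10: D6 is worse on memory (18 vs 113), so it does not dominate D10.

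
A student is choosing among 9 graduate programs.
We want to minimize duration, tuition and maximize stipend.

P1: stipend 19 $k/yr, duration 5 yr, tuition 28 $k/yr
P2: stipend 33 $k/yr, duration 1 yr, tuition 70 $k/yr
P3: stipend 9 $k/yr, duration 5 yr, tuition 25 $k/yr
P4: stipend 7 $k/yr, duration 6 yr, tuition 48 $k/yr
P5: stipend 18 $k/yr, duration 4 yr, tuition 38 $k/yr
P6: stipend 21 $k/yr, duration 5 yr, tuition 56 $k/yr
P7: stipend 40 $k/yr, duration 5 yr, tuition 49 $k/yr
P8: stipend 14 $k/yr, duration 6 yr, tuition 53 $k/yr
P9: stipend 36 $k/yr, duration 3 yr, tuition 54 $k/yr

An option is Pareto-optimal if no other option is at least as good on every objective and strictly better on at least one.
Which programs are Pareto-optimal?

P1, P2, P3, P5, P7, P9

P1: not dominated.
P2: not dominated (best duration).
P3: not dominated (best tuition).
P4: dominated by P1 (stipend 19≥7, duration 5≤6, tuition 28≤48).
P5: not dominated.
P6: dominated by P7 (stipend 40≥21, duration 5≤5, tuition 49≤56).
P7: not dominated (best stipend).
P8: dominated by P1 (stipend 19≥14, duration 5≤6, tuition 28≤53).
P9: not dominated.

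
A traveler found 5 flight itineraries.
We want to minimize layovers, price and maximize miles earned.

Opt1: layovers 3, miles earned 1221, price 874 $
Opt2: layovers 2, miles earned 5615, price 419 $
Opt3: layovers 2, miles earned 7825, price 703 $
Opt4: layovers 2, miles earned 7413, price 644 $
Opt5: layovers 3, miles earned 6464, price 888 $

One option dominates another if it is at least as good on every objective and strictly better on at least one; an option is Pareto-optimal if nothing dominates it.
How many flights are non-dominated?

Opt1: dominated by Opt2 (layovers 2≤3, miles earned 5615≥1221, price 419≤874).
Opt2: not dominated (best price).
Opt3: not dominated (best miles earned).
Opt4: not dominated.
Opt5: dominated by Opt3 (layovers 2≤3, miles earned 7825≥6464, price 703≤888).
Pareto-optimal: Opt2, Opt3, Opt4 → 3.

3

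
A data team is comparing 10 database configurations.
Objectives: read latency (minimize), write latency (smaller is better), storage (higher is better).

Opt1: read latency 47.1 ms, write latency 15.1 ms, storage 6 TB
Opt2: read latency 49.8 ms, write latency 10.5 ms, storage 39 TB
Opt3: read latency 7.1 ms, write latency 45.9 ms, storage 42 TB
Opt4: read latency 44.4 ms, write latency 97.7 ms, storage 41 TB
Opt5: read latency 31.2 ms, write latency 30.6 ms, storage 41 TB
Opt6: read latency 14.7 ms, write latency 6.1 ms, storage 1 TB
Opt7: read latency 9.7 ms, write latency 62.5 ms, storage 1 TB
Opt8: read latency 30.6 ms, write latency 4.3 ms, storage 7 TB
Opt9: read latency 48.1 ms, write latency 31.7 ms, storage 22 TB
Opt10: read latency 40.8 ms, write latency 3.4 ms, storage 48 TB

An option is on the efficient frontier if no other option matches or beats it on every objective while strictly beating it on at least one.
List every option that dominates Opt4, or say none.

Opt3, Opt5, Opt10

Opt3: read latency 7.1≤44.4, write latency 45.9≤97.7, storage 42≥41 — dominates Opt4.
Opt5: read latency 31.2≤44.4, write latency 30.6≤97.7, storage 41≥41 — dominates Opt4.
Opt10: read latency 40.8≤44.4, write latency 3.4≤97.7, storage 48≥41 — dominates Opt4.
Others (Opt1, Opt2, Opt6, Opt7, Opt8, Opt9) are each worse than Opt4 on at least one objective.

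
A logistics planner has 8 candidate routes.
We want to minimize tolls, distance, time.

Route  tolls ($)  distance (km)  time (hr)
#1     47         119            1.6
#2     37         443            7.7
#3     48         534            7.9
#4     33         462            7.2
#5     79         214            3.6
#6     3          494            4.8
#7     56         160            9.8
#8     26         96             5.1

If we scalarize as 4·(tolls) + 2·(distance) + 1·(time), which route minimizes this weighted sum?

#1: 4·47 + 2·119 + 1·1.6 = 427.6
#2: 4·37 + 2·443 + 1·7.7 = 1041.7
#3: 4·48 + 2·534 + 1·7.9 = 1267.9
#4: 4·33 + 2·462 + 1·7.2 = 1063.2
#5: 4·79 + 2·214 + 1·3.6 = 747.6
#6: 4·3 + 2·494 + 1·4.8 = 1004.8
#7: 4·56 + 2·160 + 1·9.8 = 553.8
#8: 4·26 + 2·96 + 1·5.1 = 301.1
Lowest: #8 at 301.1.

#8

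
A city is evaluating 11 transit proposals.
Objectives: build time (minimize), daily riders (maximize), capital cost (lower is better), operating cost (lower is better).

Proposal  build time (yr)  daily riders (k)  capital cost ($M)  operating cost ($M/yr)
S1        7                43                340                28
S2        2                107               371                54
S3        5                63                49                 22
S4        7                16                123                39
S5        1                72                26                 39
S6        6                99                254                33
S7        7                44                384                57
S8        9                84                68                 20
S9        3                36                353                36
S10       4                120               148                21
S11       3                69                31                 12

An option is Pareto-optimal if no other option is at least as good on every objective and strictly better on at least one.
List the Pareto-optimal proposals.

S1: dominated by S3 (build time 5≤7, daily riders 63≥43, capital cost 49≤340, operating cost 22≤28).
S2: not dominated.
S3: dominated by S11 (build time 3≤5, daily riders 69≥63, capital cost 31≤49, operating cost 12≤22).
S4: dominated by S3 (build time 5≤7, daily riders 63≥16, capital cost 49≤123, operating cost 22≤39).
S5: not dominated (best build time).
S6: dominated by S10 (build time 4≤6, daily riders 120≥99, capital cost 148≤254, operating cost 21≤33).
S7: dominated by S2 (build time 2≤7, daily riders 107≥44, capital cost 371≤384, operating cost 54≤57).
S8: not dominated.
S9: dominated by S11 (build time 3≤3, daily riders 69≥36, capital cost 31≤353, operating cost 12≤36).
S10: not dominated (best daily riders).
S11: not dominated (best operating cost).

S2, S5, S8, S10, S11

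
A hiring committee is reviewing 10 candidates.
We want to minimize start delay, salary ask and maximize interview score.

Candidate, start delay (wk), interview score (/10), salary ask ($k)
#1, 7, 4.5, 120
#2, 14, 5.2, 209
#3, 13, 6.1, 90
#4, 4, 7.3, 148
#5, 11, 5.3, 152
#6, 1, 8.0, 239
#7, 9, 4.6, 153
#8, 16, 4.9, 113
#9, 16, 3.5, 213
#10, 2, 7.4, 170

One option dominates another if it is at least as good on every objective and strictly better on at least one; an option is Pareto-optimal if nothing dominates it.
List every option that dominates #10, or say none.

#1: worse on start delay (7 vs 2).
#2: worse on start delay (14 vs 2).
#3: worse on start delay (13 vs 2).
#4: worse on start delay (4 vs 2).
#5: worse on start delay (11 vs 2).
#6: worse on salary ask (239 vs 170).
#7: worse on start delay (9 vs 2).
#8: worse on start delay (16 vs 2).
#9: worse on start delay (16 vs 2).
No option dominates #10.

none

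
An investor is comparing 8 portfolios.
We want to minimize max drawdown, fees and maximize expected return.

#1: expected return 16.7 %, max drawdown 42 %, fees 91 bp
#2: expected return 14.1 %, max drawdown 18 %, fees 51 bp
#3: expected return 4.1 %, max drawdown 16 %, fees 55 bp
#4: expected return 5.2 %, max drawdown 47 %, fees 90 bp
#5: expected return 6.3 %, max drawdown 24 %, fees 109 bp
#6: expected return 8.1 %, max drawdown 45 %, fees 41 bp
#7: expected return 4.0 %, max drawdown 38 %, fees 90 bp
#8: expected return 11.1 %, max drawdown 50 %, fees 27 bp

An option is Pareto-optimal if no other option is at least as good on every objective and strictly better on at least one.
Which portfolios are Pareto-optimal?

#1: not dominated (best expected return).
#2: not dominated.
#3: not dominated (best max drawdown).
#4: dominated by #2 (expected return 14.1≥5.2, max drawdown 18≤47, fees 51≤90).
#5: dominated by #2 (expected return 14.1≥6.3, max drawdown 18≤24, fees 51≤109).
#6: not dominated.
#7: dominated by #2 (expected return 14.1≥4.0, max drawdown 18≤38, fees 51≤90).
#8: not dominated (best fees).

#1, #2, #3, #6, #8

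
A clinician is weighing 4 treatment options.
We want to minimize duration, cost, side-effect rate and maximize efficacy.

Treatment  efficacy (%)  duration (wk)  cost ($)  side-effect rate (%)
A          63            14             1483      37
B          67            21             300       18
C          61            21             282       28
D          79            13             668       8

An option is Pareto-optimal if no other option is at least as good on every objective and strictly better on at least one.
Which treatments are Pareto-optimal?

A: dominated by D (efficacy 79≥63, duration 13≤14, cost 668≤1483, side-effect rate 8≤37).
B: not dominated.
C: not dominated (best cost).
D: not dominated (best efficacy).

B, C, D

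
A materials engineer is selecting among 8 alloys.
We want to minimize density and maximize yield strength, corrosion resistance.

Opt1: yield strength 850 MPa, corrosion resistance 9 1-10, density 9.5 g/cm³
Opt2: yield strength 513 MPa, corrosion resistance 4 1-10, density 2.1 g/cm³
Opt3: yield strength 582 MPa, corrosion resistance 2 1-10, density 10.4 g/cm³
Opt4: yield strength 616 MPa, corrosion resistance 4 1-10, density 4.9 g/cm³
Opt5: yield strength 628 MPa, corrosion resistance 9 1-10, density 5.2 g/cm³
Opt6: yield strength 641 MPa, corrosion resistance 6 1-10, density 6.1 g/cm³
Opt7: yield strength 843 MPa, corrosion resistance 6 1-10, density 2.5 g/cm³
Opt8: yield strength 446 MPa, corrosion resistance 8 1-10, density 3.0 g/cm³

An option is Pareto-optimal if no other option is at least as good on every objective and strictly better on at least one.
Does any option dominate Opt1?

No

Opt2: worse on yield strength (513 vs 850).
Opt3: worse on yield strength (582 vs 850).
Opt4: worse on yield strength (616 vs 850).
Opt5: worse on yield strength (628 vs 850).
Opt6: worse on yield strength (641 vs 850).
Opt7: worse on yield strength (843 vs 850).
Opt8: worse on yield strength (446 vs 850).
No option is at least as good as Opt1 on every objective and strictly better on one.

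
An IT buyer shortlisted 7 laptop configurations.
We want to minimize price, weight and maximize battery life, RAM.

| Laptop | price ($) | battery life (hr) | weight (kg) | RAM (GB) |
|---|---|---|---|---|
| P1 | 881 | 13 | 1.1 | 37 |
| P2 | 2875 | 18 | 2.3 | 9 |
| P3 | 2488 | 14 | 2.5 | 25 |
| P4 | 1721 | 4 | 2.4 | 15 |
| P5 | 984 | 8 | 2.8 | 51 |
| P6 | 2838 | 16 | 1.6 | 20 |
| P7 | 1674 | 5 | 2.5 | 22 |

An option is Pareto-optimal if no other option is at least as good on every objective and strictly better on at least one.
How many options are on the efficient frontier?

P1: not dominated (best price).
P2: not dominated (best battery life).
P3: not dominated.
P4: dominated by P1 (price 881≤1721, battery life 13≥4, weight 1.1≤2.4, RAM 37≥15).
P5: not dominated (best RAM).
P6: not dominated.
P7: dominated by P1 (price 881≤1674, battery life 13≥5, weight 1.1≤2.5, RAM 37≥22).
Pareto-optimal: P1, P2, P3, P5, P6 → 5.

5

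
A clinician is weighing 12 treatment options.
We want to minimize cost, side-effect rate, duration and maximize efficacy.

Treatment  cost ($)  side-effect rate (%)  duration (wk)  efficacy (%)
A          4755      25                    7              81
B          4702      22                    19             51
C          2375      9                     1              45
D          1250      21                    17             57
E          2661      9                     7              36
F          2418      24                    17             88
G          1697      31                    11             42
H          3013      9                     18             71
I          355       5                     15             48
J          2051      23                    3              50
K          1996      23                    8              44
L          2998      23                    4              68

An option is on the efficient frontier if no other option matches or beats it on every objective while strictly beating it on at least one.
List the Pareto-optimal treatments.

A, C, D, F, G, H, I, J, K, L

A: not dominated.
B: dominated by D (cost 1250≤4702, side-effect rate 21≤22, duration 17≤19, efficacy 57≥51).
C: not dominated (best duration).
D: not dominated.
E: dominated by C (cost 2375≤2661, side-effect rate 9≤9, duration 1≤7, efficacy 45≥36).
F: not dominated (best efficacy).
G: not dominated.
H: not dominated.
I: not dominated (best cost).
J: not dominated.
K: not dominated.
L: not dominated.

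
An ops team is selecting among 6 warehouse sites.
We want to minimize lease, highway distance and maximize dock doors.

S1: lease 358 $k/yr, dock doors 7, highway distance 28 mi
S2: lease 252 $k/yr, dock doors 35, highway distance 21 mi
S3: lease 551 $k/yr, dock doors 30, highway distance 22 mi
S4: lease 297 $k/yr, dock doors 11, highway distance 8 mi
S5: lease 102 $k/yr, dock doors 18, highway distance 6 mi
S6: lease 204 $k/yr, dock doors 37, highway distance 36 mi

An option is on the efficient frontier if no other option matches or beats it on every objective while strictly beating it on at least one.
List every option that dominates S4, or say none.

S5: lease 102≤297, dock doors 18≥11, highway distance 6≤8 — dominates S4.
Others (S1, S2, S3, S6) are each worse than S4 on at least one objective.

S5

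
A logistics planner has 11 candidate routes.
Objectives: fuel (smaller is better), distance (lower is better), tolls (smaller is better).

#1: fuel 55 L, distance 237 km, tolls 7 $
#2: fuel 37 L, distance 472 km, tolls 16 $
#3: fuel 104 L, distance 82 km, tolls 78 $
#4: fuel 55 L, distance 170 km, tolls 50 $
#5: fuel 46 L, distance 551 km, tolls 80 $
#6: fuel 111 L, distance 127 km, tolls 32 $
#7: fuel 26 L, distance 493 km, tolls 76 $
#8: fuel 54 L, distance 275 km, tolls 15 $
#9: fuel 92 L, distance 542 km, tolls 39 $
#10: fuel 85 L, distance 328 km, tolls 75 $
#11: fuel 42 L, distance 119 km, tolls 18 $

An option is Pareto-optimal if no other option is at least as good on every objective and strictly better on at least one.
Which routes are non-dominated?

#1, #2, #3, #7, #8, #11

#1: not dominated (best tolls).
#2: not dominated.
#3: not dominated (best distance).
#4: dominated by #11 (fuel 42≤55, distance 119≤170, tolls 18≤50).
#5: dominated by #2 (fuel 37≤46, distance 472≤551, tolls 16≤80).
#6: dominated by #11 (fuel 42≤111, distance 119≤127, tolls 18≤32).
#7: not dominated (best fuel).
#8: not dominated.
#9: dominated by #1 (fuel 55≤92, distance 237≤542, tolls 7≤39).
#10: dominated by #1 (fuel 55≤85, distance 237≤328, tolls 7≤75).
#11: not dominated.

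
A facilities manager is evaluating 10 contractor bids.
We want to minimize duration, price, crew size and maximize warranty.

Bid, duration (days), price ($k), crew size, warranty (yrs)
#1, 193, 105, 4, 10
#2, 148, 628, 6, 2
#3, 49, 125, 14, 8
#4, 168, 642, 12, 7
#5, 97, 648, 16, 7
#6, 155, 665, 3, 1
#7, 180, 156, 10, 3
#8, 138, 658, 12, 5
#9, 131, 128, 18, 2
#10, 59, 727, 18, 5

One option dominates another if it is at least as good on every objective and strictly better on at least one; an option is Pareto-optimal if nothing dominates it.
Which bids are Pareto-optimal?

#1, #2, #3, #4, #6, #7, #8

#1: not dominated (best price).
#2: not dominated.
#3: not dominated (best duration).
#4: not dominated.
#5: dominated by #3 (duration 49≤97, price 125≤648, crew size 14≤16, warranty 8≥7).
#6: not dominated (best crew size).
#7: not dominated.
#8: not dominated.
#9: dominated by #3 (duration 49≤131, price 125≤128, crew size 14≤18, warranty 8≥2).
#10: dominated by #3 (duration 49≤59, price 125≤727, crew size 14≤18, warranty 8≥5).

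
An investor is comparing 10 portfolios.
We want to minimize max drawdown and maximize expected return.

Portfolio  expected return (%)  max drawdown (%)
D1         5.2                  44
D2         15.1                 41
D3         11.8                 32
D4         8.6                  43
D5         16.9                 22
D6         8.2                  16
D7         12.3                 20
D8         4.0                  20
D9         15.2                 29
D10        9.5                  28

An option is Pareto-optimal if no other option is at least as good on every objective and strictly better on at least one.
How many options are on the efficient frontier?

D1: dominated by D2 (expected return 15.1≥5.2, max drawdown 41≤44).
D2: dominated by D5 (expected return 16.9≥15.1, max drawdown 22≤41).
D3: dominated by D5 (expected return 16.9≥11.8, max drawdown 22≤32).
D4: dominated by D2 (expected return 15.1≥8.6, max drawdown 41≤43).
D5: not dominated (best expected return).
D6: not dominated (best max drawdown).
D7: not dominated.
D8: dominated by D6 (expected return 8.2≥4.0, max drawdown 16≤20).
D9: dominated by D5 (expected return 16.9≥15.2, max drawdown 22≤29).
D10: dominated by D5 (expected return 16.9≥9.5, max drawdown 22≤28).
Pareto-optimal: D5, D6, D7 → 3.

3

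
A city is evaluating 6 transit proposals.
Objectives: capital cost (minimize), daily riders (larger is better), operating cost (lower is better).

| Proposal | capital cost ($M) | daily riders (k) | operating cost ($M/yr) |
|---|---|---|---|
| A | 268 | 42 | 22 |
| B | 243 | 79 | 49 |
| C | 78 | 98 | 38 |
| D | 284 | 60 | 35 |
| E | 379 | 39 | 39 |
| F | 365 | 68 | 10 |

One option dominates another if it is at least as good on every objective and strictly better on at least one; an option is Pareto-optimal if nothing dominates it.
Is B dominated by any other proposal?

C vs B: capital cost 78≤243, daily riders 98≥79, operating cost 38≤49 — C is at least as good on every objective and strictly better on at least one, so C dominates B.

Yes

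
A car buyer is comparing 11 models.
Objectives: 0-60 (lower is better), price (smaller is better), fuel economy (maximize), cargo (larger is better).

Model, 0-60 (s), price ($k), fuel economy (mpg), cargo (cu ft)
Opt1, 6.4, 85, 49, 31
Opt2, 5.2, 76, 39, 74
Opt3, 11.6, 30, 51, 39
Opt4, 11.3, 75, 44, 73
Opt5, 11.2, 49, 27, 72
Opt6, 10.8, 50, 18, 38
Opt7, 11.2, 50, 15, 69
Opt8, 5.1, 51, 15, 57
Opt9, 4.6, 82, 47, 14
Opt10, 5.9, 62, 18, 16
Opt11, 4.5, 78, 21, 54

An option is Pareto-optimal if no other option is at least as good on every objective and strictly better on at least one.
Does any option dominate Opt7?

Opt5 vs Opt7: 0-60 11.2≤11.2, price 49≤50, fuel economy 27≥15, cargo 72≥69 — Opt5 is at least as good on every objective and strictly better on at least one, so Opt5 dominates Opt7.

Yes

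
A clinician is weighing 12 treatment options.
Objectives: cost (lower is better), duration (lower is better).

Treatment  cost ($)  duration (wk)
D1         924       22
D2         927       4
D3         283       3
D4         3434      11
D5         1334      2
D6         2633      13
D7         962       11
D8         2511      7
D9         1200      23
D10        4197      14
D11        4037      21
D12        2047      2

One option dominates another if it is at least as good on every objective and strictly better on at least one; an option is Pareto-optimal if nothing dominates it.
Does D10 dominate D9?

No

D10 vs D9: D10 is worse on cost (4197 vs 1200), so it does not dominate D9.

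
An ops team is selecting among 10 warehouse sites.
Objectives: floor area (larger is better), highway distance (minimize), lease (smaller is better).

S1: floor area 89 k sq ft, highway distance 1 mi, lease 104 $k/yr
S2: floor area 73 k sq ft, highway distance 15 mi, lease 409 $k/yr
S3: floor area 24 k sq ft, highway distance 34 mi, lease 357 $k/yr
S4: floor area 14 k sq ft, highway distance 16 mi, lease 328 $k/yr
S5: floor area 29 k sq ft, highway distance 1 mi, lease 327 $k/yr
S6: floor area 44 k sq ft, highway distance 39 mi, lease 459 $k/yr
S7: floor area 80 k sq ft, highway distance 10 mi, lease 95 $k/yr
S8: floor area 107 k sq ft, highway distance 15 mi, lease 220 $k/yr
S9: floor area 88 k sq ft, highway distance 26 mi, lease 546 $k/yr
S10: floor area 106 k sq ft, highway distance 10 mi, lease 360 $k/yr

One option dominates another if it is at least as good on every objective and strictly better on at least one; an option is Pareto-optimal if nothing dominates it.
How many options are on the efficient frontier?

S1: not dominated.
S2: dominated by S1 (floor area 89≥73, highway distance 1≤15, lease 104≤409).
S3: dominated by S1 (floor area 89≥24, highway distance 1≤34, lease 104≤357).
S4: dominated by S1 (floor area 89≥14, highway distance 1≤16, lease 104≤328).
S5: dominated by S1 (floor area 89≥29, highway distance 1≤1, lease 104≤327).
S6: dominated by S1 (floor area 89≥44, highway distance 1≤39, lease 104≤459).
S7: not dominated (best lease).
S8: not dominated (best floor area).
S9: dominated by S1 (floor area 89≥88, highway distance 1≤26, lease 104≤546).
S10: not dominated.
Pareto-optimal: S1, S7, S8, S10 → 4.

4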